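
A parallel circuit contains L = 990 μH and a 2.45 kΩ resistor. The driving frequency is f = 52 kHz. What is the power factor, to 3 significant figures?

0.131

ω = 2πf = 326700 rad/s
X_L = ωL = 323 Ω
Parallel: admittances add. Y = 1/R + 1/(jωL)
Y = (0.000408 − j0.00309) S
|Y| = 0.00312 S → |Z| = 1/|Y| = 321 Ω, ∠Z = −∠Y = 82.5°
cos φ = cos(82.5°) = 0.131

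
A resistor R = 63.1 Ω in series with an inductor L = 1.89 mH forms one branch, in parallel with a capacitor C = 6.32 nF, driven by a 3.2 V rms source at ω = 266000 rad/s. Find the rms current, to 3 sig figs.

1.19 mA

X_L = ωL = 503 Ω
X_C = 1/(ωC) = 595 Ω
Branch 1 (R+jX_L): Z₁ = 63.1 + j503 Ω, |Z₁| = 507 Ω
Branch 2 (−jX_C): Z₂ = −j595 Ω
Parallel: Z = Z₁Z₂/(Z₁+Z₂), |Z| = 2700 Ω, ∠Z = 48.4°
I = V/|Z| = 3.2/2700 = 1.19 mA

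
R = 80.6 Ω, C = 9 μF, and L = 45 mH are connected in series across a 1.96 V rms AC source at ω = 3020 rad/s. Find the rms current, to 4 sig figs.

15.34 mA

X_L = ωL = 135.9 Ω
X_C = 1/(ωC) = 36.79 Ω
Net reactance X = X_L − X_C = 99.11 Ω
Z = 80.60 + j99.11 Ω
|Z| = √(80.60² + 99.11²) = 127.7 Ω
I = V/|Z| = 1.96/127.7 = 15.34 mA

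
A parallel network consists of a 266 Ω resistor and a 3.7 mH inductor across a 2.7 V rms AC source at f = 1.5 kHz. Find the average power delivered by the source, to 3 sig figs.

27.4 mW

ω = 2πf = 9425 rad/s
X_L = ωL = 34.9 Ω
Parallel: admittances add. Y = 1/R + 1/(jωL)
Y = (0.00376 − j0.0287) S
|Y| = 0.0289 S → |Z| = 1/|Y| = 34.6 Ω, ∠Z = −∠Y = 82.5°
I = V/|Z| = 78.1 mA
P = VI cos φ = 2.7 × 0.0781 × cos(82.5°) = 27.4 mW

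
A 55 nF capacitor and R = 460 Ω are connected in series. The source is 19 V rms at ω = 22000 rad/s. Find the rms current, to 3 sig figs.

20.1 mA

X_C = 1/(ωC) = 826 Ω
Z = 460 − j826 Ω
|Z| = √(460² + 826²) = 946 Ω
I = V/|Z| = 19/946 = 20.1 mA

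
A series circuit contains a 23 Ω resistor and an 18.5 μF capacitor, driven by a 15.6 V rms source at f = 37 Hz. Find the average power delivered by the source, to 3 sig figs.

ω = 2πf = 232.5 rad/s
X_C = 1/(ωC) = 233 Ω
Z = 23.0 − j233 Ω
|Z| = √(23.0² + 233²) = 234 Ω
∠Z = arctan(-233/23.0) = -84.4°
I = V/|Z| = 66.8 mA
P = VI cos φ = 15.6 × 0.0668 × cos(-84.4°) = 103 mW

103 mW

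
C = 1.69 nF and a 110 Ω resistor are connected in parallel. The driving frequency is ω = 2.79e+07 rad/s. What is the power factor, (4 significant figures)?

X_C = 1/(ωC) = 21.21 Ω
Parallel: admittances add. Y = 1/R + jωC
Y = (0.009091 + j0.04715) S
|Y| = 0.04802 S → |Z| = 1/|Y| = 20.82 Ω, ∠Z = −∠Y = -79.09°
cos φ = cos(-79.09°) = 0.1893

0.1893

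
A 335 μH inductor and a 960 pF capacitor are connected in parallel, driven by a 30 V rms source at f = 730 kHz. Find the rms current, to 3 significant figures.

113 mA

ω = 2πf = 4.587e+06 rad/s
X_L = ωL = 1540 Ω
X_C = 1/(ωC) = 227 Ω
Parallel: admittances add. Y = 1/(jωL) + jωC
Y = (0 + j0.00375) S
|Y| = 0.00375 S → |Z| = 1/|Y| = 266 Ω, ∠Z = −∠Y = -90.0°
I = V/|Z| = 30/266 = 113 mA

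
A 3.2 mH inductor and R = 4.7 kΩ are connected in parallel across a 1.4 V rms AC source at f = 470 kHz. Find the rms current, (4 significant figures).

332.7 μA

ω = 2πf = 2.953e+06 rad/s
X_L = ωL = 9450 Ω
Parallel: admittances add. Y = 1/R + 1/(jωL)
Y = (0.0002128 − j0.0001058) S
|Y| = 0.0002376 S → |Z| = 1/|Y| = 4208 Ω, ∠Z = −∠Y = 26.44°
I = V/|Z| = 1.4/4208 = 332.7 μA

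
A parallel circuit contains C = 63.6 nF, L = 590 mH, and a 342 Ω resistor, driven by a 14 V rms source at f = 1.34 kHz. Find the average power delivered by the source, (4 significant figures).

ω = 2πf = 8419 rad/s
X_L = ωL = 4967 Ω
X_C = 1/(ωC) = 1867 Ω
Parallel: admittances add. Y = 1/R + 1/(jωL) + jωC
Y = (0.002924 + j0.0003342) S
|Y| = 0.002943 S → |Z| = 1/|Y| = 339.8 Ω, ∠Z = −∠Y = -6.520°
I = V/|Z| = 41.20 mA
P = VI cos φ = 14 × 0.04120 × cos(-6.520°) = 573.1 mW

573.1 mW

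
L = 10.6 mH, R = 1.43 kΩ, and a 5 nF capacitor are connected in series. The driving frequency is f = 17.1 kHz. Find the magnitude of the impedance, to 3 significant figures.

ω = 2πf = 107400 rad/s
X_L = ωL = 1140 Ω
X_C = 1/(ωC) = 1860 Ω
Net reactance X = X_L − X_C = -723 Ω
Z = 1430 − j723 Ω
|Z| = √(1430² + 723²) = 1600 Ω

1600 Ω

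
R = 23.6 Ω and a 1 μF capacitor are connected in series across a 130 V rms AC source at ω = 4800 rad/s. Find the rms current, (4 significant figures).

X_C = 1/(ωC) = 208.3 Ω
Z = 23.60 − j208.3 Ω
|Z| = √(23.60² + 208.3²) = 209.7 Ω
I = V/|Z| = 130/209.7 = 620.0 mA

620.0 mA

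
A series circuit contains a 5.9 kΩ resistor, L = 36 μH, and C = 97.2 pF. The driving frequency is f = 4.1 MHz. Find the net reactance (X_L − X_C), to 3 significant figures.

528 Ω

ω = 2πf = 2.576e+07 rad/s
X_L = ωL = 927 Ω
X_C = 1/(ωC) = 399 Ω
X = 927 − 399 = 528 Ω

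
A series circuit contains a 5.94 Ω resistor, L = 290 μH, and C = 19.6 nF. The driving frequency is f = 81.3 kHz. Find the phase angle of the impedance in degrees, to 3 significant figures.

83.0°

ω = 2πf = 510800 rad/s
X_L = ωL = 148 Ω
X_C = 1/(ωC) = 99.9 Ω
Net reactance X = X_L − X_C = 48.3 Ω
Z = 5.94 + j48.3 Ω
|Z| = √(5.94² + 48.3²) = 48.6 Ω
∠Z = arctan(48.3/5.94) = 83.0°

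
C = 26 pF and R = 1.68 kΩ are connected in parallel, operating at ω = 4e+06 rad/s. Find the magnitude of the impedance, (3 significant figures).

1650 Ω

X_C = 1/(ωC) = 9620 Ω
Parallel: admittances add. Y = 1/R + jωC
Y = (0.000595 + j0.000104) S
|Y| = 0.000604 S → |Z| = 1/|Y| = 1650 Ω, ∠Z = −∠Y = -9.91°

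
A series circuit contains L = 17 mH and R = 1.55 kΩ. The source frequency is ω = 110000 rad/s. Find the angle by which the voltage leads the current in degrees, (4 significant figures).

X_L = ωL = 1870 Ω
Z = 1550 + j1870 Ω
|Z| = √(1550² + 1870²) = 2429 Ω
∠Z = arctan(1870/1550) = 50.35°

50.35°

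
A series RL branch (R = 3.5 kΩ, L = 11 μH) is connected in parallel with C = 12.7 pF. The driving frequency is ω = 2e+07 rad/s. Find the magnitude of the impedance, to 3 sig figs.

X_L = ωL = 220 Ω
X_C = 1/(ωC) = 3940 Ω
Branch 1 (R+jX_L): Z₁ = 3500 + j220 Ω, |Z₁| = 3510 Ω
Branch 2 (−jX_C): Z₂ = −j3940 Ω
Parallel: Z = Z₁Z₂/(Z₁+Z₂), |Z| = 2700 Ω, ∠Z = -39.7°

2700 Ω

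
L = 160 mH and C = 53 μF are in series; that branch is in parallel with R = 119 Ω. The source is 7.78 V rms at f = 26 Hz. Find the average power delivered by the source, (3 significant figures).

509 mW

ω = 2πf = 163.4 rad/s
X_L = ωL = 26.1 Ω
X_C = 1/(ωC) = 115 Ω
Branch 1: Z₁ = R = 119 Ω
Branch 2 (series LC): Z₂ = j(X_L − X_C) = −j89.4 Ω
Parallel: Z = Z₁Z₂/(Z₁+Z₂), |Z| = 71.5 Ω, ∠Z = -53.1°
I = V/|Z| = 109 mA
P = VI cos φ = 7.78 × 0.109 × cos(-53.1°) = 509 mW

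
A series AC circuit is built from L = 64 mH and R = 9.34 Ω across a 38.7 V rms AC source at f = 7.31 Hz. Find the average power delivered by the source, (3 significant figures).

ω = 2πf = 45.93 rad/s
X_L = ωL = 2.94 Ω
Z = 9.34 + j2.94 Ω
|Z| = √(9.34² + 2.94²) = 9.79 Ω
∠Z = arctan(2.94/9.34) = 17.5°
I = V/|Z| = 3.95 A
P = VI cos φ = 38.7 × 3.95 × cos(17.5°) = 146 W

146 W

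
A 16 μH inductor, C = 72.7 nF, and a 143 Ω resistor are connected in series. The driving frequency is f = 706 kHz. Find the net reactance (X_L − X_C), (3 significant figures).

ω = 2πf = 4.436e+06 rad/s
X_L = ωL = 71.0 Ω
X_C = 1/(ωC) = 3.10 Ω
X = 71.0 − 3.10 = 67.9 Ω

67.9 Ω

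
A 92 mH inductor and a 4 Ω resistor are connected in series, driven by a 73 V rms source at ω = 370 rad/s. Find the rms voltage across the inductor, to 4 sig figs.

X_L = ωL = 34.04 Ω
Z = 4.000 + j34.04 Ω
|Z| = √(4.000² + 34.04²) = 34.27 Ω
I = V/|Z| = 2.130 A
V_L = I·|Z_L| = 2.130 × 34.04 = 72.50 V

72.50 V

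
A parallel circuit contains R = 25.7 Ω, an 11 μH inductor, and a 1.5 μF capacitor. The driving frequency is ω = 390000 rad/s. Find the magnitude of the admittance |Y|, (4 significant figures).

354.0 mS

X_L = ωL = 4.290 Ω
X_C = 1/(ωC) = 1.709 Ω
Parallel: admittances add. Y = 1/R + 1/(jωL) + jωC
Y = (0.03891 + j0.3519) S
|Y| = 0.3540 S → |Z| = 1/|Y| = 2.825 Ω, ∠Z = −∠Y = -83.69°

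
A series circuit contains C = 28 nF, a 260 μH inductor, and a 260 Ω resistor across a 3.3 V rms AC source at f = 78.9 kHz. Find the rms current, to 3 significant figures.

12.4 mA

ω = 2πf = 495700 rad/s
X_L = ωL = 129 Ω
X_C = 1/(ωC) = 72.0 Ω
Net reactance X = X_L − X_C = 56.9 Ω
Z = 260 + j56.9 Ω
|Z| = √(260² + 56.9²) = 266 Ω
I = V/|Z| = 3.3/266 = 12.4 mA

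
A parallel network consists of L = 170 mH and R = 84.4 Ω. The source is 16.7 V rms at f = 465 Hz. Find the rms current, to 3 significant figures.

201 mA

ω = 2πf = 2922 rad/s
X_L = ωL = 497 Ω
Parallel: admittances add. Y = 1/R + 1/(jωL)
Y = (0.0118 − j0.00201) S
|Y| = 0.0120 S → |Z| = 1/|Y| = 83.2 Ω, ∠Z = −∠Y = 9.64°
I = V/|Z| = 16.7/83.2 = 201 mA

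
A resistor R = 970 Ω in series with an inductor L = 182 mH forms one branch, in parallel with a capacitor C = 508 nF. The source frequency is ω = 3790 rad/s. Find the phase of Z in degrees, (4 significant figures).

X_L = ωL = 689.8 Ω
X_C = 1/(ωC) = 519.4 Ω
Branch 1 (R+jX_L): Z₁ = 970.0 + j689.8 Ω, |Z₁| = 1190 Ω
Branch 2 (−jX_C): Z₂ = −j519.4 Ω
Parallel: Z = Z₁Z₂/(Z₁+Z₂), |Z| = 627.7 Ω, ∠Z = -64.55°

-64.55°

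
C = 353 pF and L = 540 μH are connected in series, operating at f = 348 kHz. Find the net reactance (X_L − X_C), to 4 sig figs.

ω = 2πf = 2.187e+06 rad/s
X_L = ωL = 1181 Ω
X_C = 1/(ωC) = 1296 Ω
X = 1181 − 1296 = -114.8 Ω

-114.8 Ω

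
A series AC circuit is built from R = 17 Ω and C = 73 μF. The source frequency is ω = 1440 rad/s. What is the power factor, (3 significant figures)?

X_C = 1/(ωC) = 9.51 Ω
Z = 17.0 − j9.51 Ω
|Z| = √(17.0² + 9.51²) = 19.5 Ω
∠Z = arctan(-9.51/17.0) = -29.2°
cos φ = cos(-29.2°) = 0.873

0.873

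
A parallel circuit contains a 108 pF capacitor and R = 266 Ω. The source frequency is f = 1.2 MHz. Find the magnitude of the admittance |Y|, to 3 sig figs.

ω = 2πf = 7.54e+06 rad/s
X_C = 1/(ωC) = 1230 Ω
Parallel: admittances add. Y = 1/R + jωC
Y = (0.00376 + j0.000814) S
|Y| = 0.00385 S → |Z| = 1/|Y| = 260 Ω, ∠Z = −∠Y = -12.2°

3.85 mS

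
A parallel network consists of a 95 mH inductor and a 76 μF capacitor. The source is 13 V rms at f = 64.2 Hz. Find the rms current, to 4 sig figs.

ω = 2πf = 403.4 rad/s
X_L = ωL = 38.32 Ω
X_C = 1/(ωC) = 32.62 Ω
Parallel: admittances add. Y = 1/(jωL) + jωC
Y = (0 + j0.004562) S
|Y| = 0.004562 S → |Z| = 1/|Y| = 219.2 Ω, ∠Z = −∠Y = -90.00°
I = V/|Z| = 13/219.2 = 59.30 mA

59.30 mA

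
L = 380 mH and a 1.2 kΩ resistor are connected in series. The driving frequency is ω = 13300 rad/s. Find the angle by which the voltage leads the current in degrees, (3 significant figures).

X_L = ωL = 5050 Ω
Z = 1200 + j5050 Ω
|Z| = √(1200² + 5050²) = 5190 Ω
∠Z = arctan(5050/1200) = 76.6°

76.6°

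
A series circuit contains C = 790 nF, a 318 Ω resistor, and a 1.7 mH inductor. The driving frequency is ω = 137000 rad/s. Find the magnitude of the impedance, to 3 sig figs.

X_L = ωL = 233 Ω
X_C = 1/(ωC) = 9.24 Ω
Net reactance X = X_L − X_C = 224 Ω
Z = 318 + j224 Ω
|Z| = √(318² + 224²) = 389 Ω

389 Ω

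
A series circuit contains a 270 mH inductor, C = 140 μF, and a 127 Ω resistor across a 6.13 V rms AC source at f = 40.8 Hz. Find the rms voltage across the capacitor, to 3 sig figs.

ω = 2πf = 256.4 rad/s
X_L = ωL = 69.2 Ω
X_C = 1/(ωC) = 27.9 Ω
Net reactance X = X_L − X_C = 41.4 Ω
Z = 127 + j41.4 Ω
|Z| = √(127² + 41.4²) = 134 Ω
I = V/|Z| = 45.9 mA
V_C = I·|Z_C| = 0.0459 × 27.9 = 1.28 V

1.28 V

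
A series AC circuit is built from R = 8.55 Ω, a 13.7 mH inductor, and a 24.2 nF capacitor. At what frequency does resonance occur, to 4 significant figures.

8.741 kHz

ω₀ = 1/√(LC) = 1/√(0.0137 × 2.42e-08) = 54920 rad/s
f₀ = ω₀/(2π) = 8.741 kHz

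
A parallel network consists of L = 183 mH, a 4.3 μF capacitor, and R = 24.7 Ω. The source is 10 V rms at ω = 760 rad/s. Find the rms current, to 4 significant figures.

X_L = ωL = 139.1 Ω
X_C = 1/(ωC) = 306.0 Ω
Parallel: admittances add. Y = 1/R + 1/(jωL) + jωC
Y = (0.04049 − j0.003922) S
|Y| = 0.04068 S → |Z| = 1/|Y| = 24.58 Ω, ∠Z = −∠Y = 5.533°
I = V/|Z| = 10/24.58 = 406.8 mA

406.8 mA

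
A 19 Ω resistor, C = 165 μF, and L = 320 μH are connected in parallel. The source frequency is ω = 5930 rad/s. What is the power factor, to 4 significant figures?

X_L = ωL = 1.898 Ω
X_C = 1/(ωC) = 1.022 Ω
Parallel: admittances add. Y = 1/R + 1/(jωL) + jωC
Y = (0.05263 + j0.4515) S
|Y| = 0.4545 S → |Z| = 1/|Y| = 2.200 Ω, ∠Z = −∠Y = -83.35°
cos φ = cos(-83.35°) = 0.1158

0.1158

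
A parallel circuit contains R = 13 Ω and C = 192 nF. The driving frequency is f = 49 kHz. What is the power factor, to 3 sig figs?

0.793

ω = 2πf = 307900 rad/s
X_C = 1/(ωC) = 16.9 Ω
Parallel: admittances add. Y = 1/R + jωC
Y = (0.0769 + j0.0591) S
|Y| = 0.0970 S → |Z| = 1/|Y| = 10.3 Ω, ∠Z = −∠Y = -37.5°
cos φ = cos(-37.5°) = 0.793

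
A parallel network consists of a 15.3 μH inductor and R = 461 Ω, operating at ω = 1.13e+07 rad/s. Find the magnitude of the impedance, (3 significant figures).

X_L = ωL = 173 Ω
Parallel: admittances add. Y = 1/R + 1/(jωL)
Y = (0.00217 − j0.00578) S
|Y| = 0.00618 S → |Z| = 1/|Y| = 162 Ω, ∠Z = −∠Y = 69.4°

162 Ω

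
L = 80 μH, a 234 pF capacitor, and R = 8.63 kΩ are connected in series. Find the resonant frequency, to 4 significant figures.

ω₀ = 1/√(LC) = 1/√(8e-05 × 2.34e-10) = 7.309e+06 rad/s
f₀ = ω₀/(2π) = 1.163 MHz

1.163 MHz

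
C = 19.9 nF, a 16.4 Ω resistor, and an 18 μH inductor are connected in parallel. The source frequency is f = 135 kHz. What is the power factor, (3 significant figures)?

0.782

ω = 2πf = 848200 rad/s
X_L = ωL = 15.3 Ω
X_C = 1/(ωC) = 59.2 Ω
Parallel: admittances add. Y = 1/R + 1/(jωL) + jωC
Y = (0.0610 − j0.0486) S
|Y| = 0.0780 S → |Z| = 1/|Y| = 12.8 Ω, ∠Z = −∠Y = 38.6°
cos φ = cos(38.6°) = 0.782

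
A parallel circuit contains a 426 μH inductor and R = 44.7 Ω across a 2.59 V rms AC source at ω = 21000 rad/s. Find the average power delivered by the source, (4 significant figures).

150.1 mW

X_L = ωL = 8.946 Ω
Parallel: admittances add. Y = 1/R + 1/(jωL)
Y = (0.02237 − j0.1118) S
|Y| = 0.1140 S → |Z| = 1/|Y| = 8.772 Ω, ∠Z = −∠Y = 78.68°
I = V/|Z| = 295.3 mA
P = VI cos φ = 2.59 × 0.2953 × cos(78.68°) = 150.1 mW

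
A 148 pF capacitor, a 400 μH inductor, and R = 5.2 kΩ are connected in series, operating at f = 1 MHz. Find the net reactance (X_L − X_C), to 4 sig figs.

ω = 2πf = 6.283e+06 rad/s
X_L = ωL = 2513 Ω
X_C = 1/(ωC) = 1075 Ω
X = 2513 − 1075 = 1438 Ω

1438 Ω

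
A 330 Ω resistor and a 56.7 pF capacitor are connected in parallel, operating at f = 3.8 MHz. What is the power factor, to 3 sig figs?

ω = 2πf = 2.388e+07 rad/s
X_C = 1/(ωC) = 739 Ω
Parallel: admittances add. Y = 1/R + jωC
Y = (0.00303 + j0.00135) S
|Y| = 0.00332 S → |Z| = 1/|Y| = 301 Ω, ∠Z = −∠Y = -24.1°
cos φ = cos(-24.1°) = 0.913

0.913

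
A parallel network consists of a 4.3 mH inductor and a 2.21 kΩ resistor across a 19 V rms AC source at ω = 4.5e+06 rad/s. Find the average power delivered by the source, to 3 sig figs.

X_L = ωL = 19400 Ω
Parallel: admittances add. Y = 1/R + 1/(jωL)
Y = (0.000452 − j5.17e-05) S
|Y| = 0.000455 S → |Z| = 1/|Y| = 2200 Ω, ∠Z = −∠Y = 6.52°
I = V/|Z| = 8.65 mA
P = VI cos φ = 19 × 0.00865 × cos(6.52°) = 163 mW

163 mW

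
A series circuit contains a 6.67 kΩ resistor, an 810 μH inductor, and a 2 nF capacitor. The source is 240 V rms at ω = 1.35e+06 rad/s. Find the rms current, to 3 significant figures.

35.8 mA

X_L = ωL = 1090 Ω
X_C = 1/(ωC) = 370 Ω
Net reactance X = X_L − X_C = 723 Ω
Z = 6670 + j723 Ω
|Z| = √(6670² + 723²) = 6710 Ω
I = V/|Z| = 240/6710 = 35.8 mA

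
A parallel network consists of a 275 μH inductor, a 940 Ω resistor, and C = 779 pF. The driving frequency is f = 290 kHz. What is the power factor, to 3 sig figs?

ω = 2πf = 1.822e+06 rad/s
X_L = ωL = 501 Ω
X_C = 1/(ωC) = 705 Ω
Parallel: admittances add. Y = 1/R + 1/(jωL) + jωC
Y = (0.00106 − j0.000576) S
|Y| = 0.00121 S → |Z| = 1/|Y| = 827 Ω, ∠Z = −∠Y = 28.4°
cos φ = cos(28.4°) = 0.879

0.879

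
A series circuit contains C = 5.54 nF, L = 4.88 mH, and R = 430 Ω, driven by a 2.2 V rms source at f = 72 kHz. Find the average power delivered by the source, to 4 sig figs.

ω = 2πf = 452400 rad/s
X_L = ωL = 2208 Ω
X_C = 1/(ωC) = 399.0 Ω
Net reactance X = X_L − X_C = 1809 Ω
Z = 430.0 + j1809 Ω
|Z| = √(430.0² + 1809²) = 1859 Ω
∠Z = arctan(1809/430.0) = 76.63°
I = V/|Z| = 1.183 mA
P = VI cos φ = 2.2 × 0.001183 × cos(76.63°) = 602.2 μW

602.2 μW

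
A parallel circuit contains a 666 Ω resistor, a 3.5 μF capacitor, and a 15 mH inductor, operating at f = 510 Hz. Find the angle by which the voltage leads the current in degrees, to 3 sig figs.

ω = 2πf = 3204 rad/s
X_L = ωL = 48.1 Ω
X_C = 1/(ωC) = 89.2 Ω
Parallel: admittances add. Y = 1/R + 1/(jωL) + jωC
Y = (0.00150 − j0.00959) S
|Y| = 0.00971 S → |Z| = 1/|Y| = 103 Ω, ∠Z = −∠Y = 81.1°

81.1°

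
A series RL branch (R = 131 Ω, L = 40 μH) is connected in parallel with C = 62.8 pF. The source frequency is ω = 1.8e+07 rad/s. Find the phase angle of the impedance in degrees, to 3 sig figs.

41.2°

X_L = ωL = 720 Ω
X_C = 1/(ωC) = 885 Ω
Branch 1 (R+jX_L): Z₁ = 131 + j720 Ω, |Z₁| = 732 Ω
Branch 2 (−jX_C): Z₂ = −j885 Ω
Parallel: Z = Z₁Z₂/(Z₁+Z₂), |Z| = 3080 Ω, ∠Z = 41.2°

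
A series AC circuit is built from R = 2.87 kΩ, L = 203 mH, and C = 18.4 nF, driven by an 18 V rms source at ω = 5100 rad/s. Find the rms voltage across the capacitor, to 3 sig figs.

X_L = ωL = 1040 Ω
X_C = 1/(ωC) = 10700 Ω
Net reactance X = X_L − X_C = -9620 Ω
Z = 2870 − j9620 Ω
|Z| = √(2870² + 9620²) = 10000 Ω
I = V/|Z| = 1.79 mA
V_C = I·|Z_C| = 0.00179 × 10700 = 19.1 V

19.1 V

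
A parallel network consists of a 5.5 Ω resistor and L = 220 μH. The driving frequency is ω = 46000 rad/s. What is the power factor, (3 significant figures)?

0.879

X_L = ωL = 10.1 Ω
Parallel: admittances add. Y = 1/R + 1/(jωL)
Y = (0.182 − j0.0988) S
|Y| = 0.207 S → |Z| = 1/|Y| = 4.83 Ω, ∠Z = −∠Y = 28.5°
cos φ = cos(28.5°) = 0.879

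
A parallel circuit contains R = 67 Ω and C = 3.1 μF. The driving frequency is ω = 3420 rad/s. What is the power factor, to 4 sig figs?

0.8153

X_C = 1/(ωC) = 94.32 Ω
Parallel: admittances add. Y = 1/R + jωC
Y = (0.01493 + j0.01060) S
|Y| = 0.01831 S → |Z| = 1/|Y| = 54.62 Ω, ∠Z = −∠Y = -35.39°
cos φ = cos(-35.39°) = 0.8153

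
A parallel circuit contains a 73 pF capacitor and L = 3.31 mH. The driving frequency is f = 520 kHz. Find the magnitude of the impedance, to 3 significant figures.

6850 Ω

ω = 2πf = 3.267e+06 rad/s
X_L = ωL = 10800 Ω
X_C = 1/(ωC) = 4190 Ω
Parallel: admittances add. Y = 1/(jωL) + jωC
Y = (0 + j0.000146) S
|Y| = 0.000146 S → |Z| = 1/|Y| = 6850 Ω, ∠Z = −∠Y = -90.0°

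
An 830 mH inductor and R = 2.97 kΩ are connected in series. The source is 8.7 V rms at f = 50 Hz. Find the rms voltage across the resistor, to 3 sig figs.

ω = 2πf = 314.2 rad/s
X_L = ωL = 261 Ω
Z = 2970 + j261 Ω
|Z| = √(2970² + 261²) = 2980 Ω
I = V/|Z| = 2.92 mA
V_R = I·|Z_R| = 0.00292 × 2970 = 8.67 V

8.67 V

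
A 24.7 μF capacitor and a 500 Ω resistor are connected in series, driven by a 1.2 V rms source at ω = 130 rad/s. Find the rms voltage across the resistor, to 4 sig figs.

X_C = 1/(ωC) = 311.4 Ω
Z = 500.0 − j311.4 Ω
|Z| = √(500.0² + 311.4²) = 589.1 Ω
I = V/|Z| = 2.037 mA
V_R = I·|Z_R| = 0.002037 × 500.0 = 1.019 V

1.019 V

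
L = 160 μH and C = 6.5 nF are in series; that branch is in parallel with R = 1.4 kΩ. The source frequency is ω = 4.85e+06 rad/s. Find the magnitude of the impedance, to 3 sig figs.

X_L = ωL = 776 Ω
X_C = 1/(ωC) = 31.7 Ω
Branch 1: Z₁ = R = 1400 Ω
Branch 2 (series LC): Z₂ = j(X_L − X_C) = j744 Ω
Parallel: Z = Z₁Z₂/(Z₁+Z₂), |Z| = 657 Ω, ∠Z = 62.0°

657 Ω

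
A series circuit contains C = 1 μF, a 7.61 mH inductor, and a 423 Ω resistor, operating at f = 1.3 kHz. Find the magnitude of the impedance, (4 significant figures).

ω = 2πf = 8168 rad/s
X_L = ωL = 62.16 Ω
X_C = 1/(ωC) = 122.4 Ω
Net reactance X = X_L − X_C = -60.27 Ω
Z = 423.0 − j60.27 Ω
|Z| = √(423.0² + 60.27²) = 427.3 Ω

427.3 Ω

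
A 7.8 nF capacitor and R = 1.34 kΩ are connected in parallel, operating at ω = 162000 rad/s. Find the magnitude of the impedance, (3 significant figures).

X_C = 1/(ωC) = 791 Ω
Parallel: admittances add. Y = 1/R + jωC
Y = (0.000746 + j0.00126) S
|Y| = 0.00147 S → |Z| = 1/|Y| = 681 Ω, ∠Z = −∠Y = -59.4°

681 Ω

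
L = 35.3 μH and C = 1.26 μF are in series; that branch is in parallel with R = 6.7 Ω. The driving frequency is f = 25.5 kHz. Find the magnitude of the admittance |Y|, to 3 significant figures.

1.43 S

ω = 2πf = 160200 rad/s
X_L = ωL = 5.66 Ω
X_C = 1/(ωC) = 4.95 Ω
Branch 1: Z₁ = R = 6.70 Ω
Branch 2 (series LC): Z₂ = j(X_L − X_C) = j0.702 Ω
Parallel: Z = Z₁Z₂/(Z₁+Z₂), |Z| = 0.699 Ω, ∠Z = 84.0°
|Y| = 1/|Z| = 1.43 S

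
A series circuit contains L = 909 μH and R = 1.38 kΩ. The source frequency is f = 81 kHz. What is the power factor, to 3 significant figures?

ω = 2πf = 508900 rad/s
X_L = ωL = 463 Ω
Z = 1380 + j463 Ω
|Z| = √(1380² + 463²) = 1460 Ω
∠Z = arctan(463/1380) = 18.5°
cos φ = cos(18.5°) = 0.948

0.948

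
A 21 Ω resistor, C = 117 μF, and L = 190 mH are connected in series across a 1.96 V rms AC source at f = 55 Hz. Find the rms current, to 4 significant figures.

42.61 mA

ω = 2πf = 345.6 rad/s
X_L = ωL = 65.66 Ω
X_C = 1/(ωC) = 24.73 Ω
Net reactance X = X_L − X_C = 40.93 Ω
Z = 21.00 + j40.93 Ω
|Z| = √(21.00² + 40.93²) = 46.00 Ω
I = V/|Z| = 1.96/46.00 = 42.61 mA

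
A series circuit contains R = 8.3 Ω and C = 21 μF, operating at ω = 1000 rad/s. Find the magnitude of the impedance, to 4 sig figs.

48.34 Ω

X_C = 1/(ωC) = 47.62 Ω
Z = 8.300 − j47.62 Ω
|Z| = √(8.300² + 47.62²) = 48.34 Ω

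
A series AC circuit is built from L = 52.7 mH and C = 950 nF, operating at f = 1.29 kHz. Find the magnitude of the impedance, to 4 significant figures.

297.3 Ω

ω = 2πf = 8105 rad/s
X_L = ωL = 427.1 Ω
X_C = 1/(ωC) = 129.9 Ω
Net reactance X = X_L − X_C = 297.3 Ω
Z = j297.3 Ω
|Z| = √(0² + 297.3²) = 297.3 Ω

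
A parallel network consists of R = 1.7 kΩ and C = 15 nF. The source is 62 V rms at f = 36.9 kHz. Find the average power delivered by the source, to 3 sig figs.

ω = 2πf = 231800 rad/s
X_C = 1/(ωC) = 288 Ω
Parallel: admittances add. Y = 1/R + jωC
Y = (0.000588 + j0.00348) S
|Y| = 0.00353 S → |Z| = 1/|Y| = 284 Ω, ∠Z = −∠Y = -80.4°
I = V/|Z| = 219 mA
P = VI cos φ = 62 × 0.219 × cos(-80.4°) = 2.26 W

2.26 W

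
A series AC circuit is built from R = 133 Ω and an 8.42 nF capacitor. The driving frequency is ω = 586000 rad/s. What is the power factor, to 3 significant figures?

X_C = 1/(ωC) = 203 Ω
Z = 133 − j203 Ω
|Z| = √(133² + 203²) = 242 Ω
∠Z = arctan(-203/133) = -56.7°
cos φ = cos(-56.7°) = 0.549

0.549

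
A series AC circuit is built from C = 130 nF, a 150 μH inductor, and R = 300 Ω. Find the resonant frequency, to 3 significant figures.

ω₀ = 1/√(LC) = 1/√(0.00015 × 1.3e-07) = 226500 rad/s
f₀ = ω₀/(2π) = 36.0 kHz

36.0 kHz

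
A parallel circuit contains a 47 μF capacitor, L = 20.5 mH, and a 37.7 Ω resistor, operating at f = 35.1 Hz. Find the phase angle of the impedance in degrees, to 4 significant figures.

ω = 2πf = 220.5 rad/s
X_L = ωL = 4.521 Ω
X_C = 1/(ωC) = 96.48 Ω
Parallel: admittances add. Y = 1/R + 1/(jωL) + jωC
Y = (0.02653 − j0.2108) S
|Y| = 0.2125 S → |Z| = 1/|Y| = 4.706 Ω, ∠Z = −∠Y = 82.83°

82.83°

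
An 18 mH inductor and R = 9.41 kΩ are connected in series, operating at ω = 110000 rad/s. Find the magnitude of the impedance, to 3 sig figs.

X_L = ωL = 1980 Ω
Z = 9410 + j1980 Ω
|Z| = √(9410² + 1980²) = 9620 Ω

9620 Ω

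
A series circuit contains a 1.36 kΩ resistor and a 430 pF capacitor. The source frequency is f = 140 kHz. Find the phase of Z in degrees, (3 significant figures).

ω = 2πf = 879600 rad/s
X_C = 1/(ωC) = 2640 Ω
Z = 1360 − j2640 Ω
|Z| = √(1360² + 2640²) = 2970 Ω
∠Z = arctan(-2640/1360) = -62.8°

-62.8°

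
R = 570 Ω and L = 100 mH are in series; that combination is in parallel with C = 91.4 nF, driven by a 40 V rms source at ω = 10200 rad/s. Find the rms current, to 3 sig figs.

18.3 mA

X_L = ωL = 1020 Ω
X_C = 1/(ωC) = 1070 Ω
Branch 1 (R+jX_L): Z₁ = 570 + j1020 Ω, |Z₁| = 1170 Ω
Branch 2 (−jX_C): Z₂ = −j1070 Ω
Parallel: Z = Z₁Z₂/(Z₁+Z₂), |Z| = 2190 Ω, ∠Z = -23.9°
I = V/|Z| = 40/2190 = 18.3 mA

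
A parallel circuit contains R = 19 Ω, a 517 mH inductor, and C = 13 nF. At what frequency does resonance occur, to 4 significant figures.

ω₀ = 1/√(LC) = 1/√(0.517 × 1.3e-08) = 12200 rad/s
f₀ = ω₀/(2π) = 1.941 kHz

1.941 kHz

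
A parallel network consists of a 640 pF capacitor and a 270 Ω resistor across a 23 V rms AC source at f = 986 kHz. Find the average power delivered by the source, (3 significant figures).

1.96 W

ω = 2πf = 6.195e+06 rad/s
X_C = 1/(ωC) = 252 Ω
Parallel: admittances add. Y = 1/R + jωC
Y = (0.00370 + j0.00396) S
|Y| = 0.00543 S → |Z| = 1/|Y| = 184 Ω, ∠Z = −∠Y = -47.0°
I = V/|Z| = 125 mA
P = VI cos φ = 23 × 0.125 × cos(-47.0°) = 1.96 W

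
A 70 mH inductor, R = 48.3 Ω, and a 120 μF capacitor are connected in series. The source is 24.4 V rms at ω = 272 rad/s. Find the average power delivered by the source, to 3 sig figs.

X_L = ωL = 19.0 Ω
X_C = 1/(ωC) = 30.6 Ω
Net reactance X = X_L − X_C = -11.6 Ω
Z = 48.3 − j11.6 Ω
|Z| = √(48.3² + 11.6²) = 49.7 Ω
∠Z = arctan(-11.6/48.3) = -13.5°
I = V/|Z| = 491 mA
P = VI cos φ = 24.4 × 0.491 × cos(-13.5°) = 11.7 W

11.7 W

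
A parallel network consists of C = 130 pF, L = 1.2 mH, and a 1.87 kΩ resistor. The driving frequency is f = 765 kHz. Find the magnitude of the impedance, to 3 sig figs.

ω = 2πf = 4.807e+06 rad/s
X_L = ωL = 5770 Ω
X_C = 1/(ωC) = 1600 Ω
Parallel: admittances add. Y = 1/R + 1/(jωL) + jωC
Y = (0.000535 + j0.000451) S
|Y| = 0.000700 S → |Z| = 1/|Y| = 1430 Ω, ∠Z = −∠Y = -40.2°

1430 Ω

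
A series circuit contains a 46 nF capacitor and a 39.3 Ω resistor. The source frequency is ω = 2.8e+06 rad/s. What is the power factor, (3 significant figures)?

X_C = 1/(ωC) = 7.76 Ω
Z = 39.3 − j7.76 Ω
|Z| = √(39.3² + 7.76²) = 40.1 Ω
∠Z = arctan(-7.76/39.3) = -11.2°
cos φ = cos(-11.2°) = 0.981

0.981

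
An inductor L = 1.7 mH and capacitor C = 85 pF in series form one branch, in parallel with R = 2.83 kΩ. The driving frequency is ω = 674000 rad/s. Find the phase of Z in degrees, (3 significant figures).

-9.84°

X_L = ωL = 1150 Ω
X_C = 1/(ωC) = 17500 Ω
Branch 1: Z₁ = R = 2830 Ω
Branch 2 (series LC): Z₂ = j(X_L − X_C) = −j16300 Ω
Parallel: Z = Z₁Z₂/(Z₁+Z₂), |Z| = 2790 Ω, ∠Z = -9.84°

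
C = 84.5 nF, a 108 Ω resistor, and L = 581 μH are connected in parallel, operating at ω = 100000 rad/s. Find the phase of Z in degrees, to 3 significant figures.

X_L = ωL = 58.1 Ω
X_C = 1/(ωC) = 118 Ω
Parallel: admittances add. Y = 1/R + 1/(jωL) + jωC
Y = (0.00926 − j0.00876) S
|Y| = 0.0127 S → |Z| = 1/|Y| = 78.4 Ω, ∠Z = −∠Y = 43.4°

43.4°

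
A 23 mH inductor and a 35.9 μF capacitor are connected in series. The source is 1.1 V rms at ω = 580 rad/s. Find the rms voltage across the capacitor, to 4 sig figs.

X_L = ωL = 13.34 Ω
X_C = 1/(ωC) = 48.03 Ω
Net reactance X = X_L − X_C = -34.69 Ω
Z = − j34.69 Ω
|Z| = √(0² + 34.69²) = 34.69 Ω
I = V/|Z| = 31.71 mA
V_C = I·|Z_C| = 0.03171 × 48.03 = 1.523 V

1.523 V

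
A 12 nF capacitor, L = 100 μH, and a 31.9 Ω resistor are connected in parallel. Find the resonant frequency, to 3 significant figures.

145 kHz

ω₀ = 1/√(LC) = 1/√(0.0001 × 1.2e-08) = 912900 rad/s
f₀ = ω₀/(2π) = 145 kHz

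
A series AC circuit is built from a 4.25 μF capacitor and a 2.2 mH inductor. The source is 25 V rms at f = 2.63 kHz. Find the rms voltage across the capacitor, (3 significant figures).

16.1 V

ω = 2πf = 16520 rad/s
X_L = ωL = 36.4 Ω
X_C = 1/(ωC) = 14.2 Ω
Net reactance X = X_L − X_C = 22.1 Ω
Z = j22.1 Ω
|Z| = √(0² + 22.1²) = 22.1 Ω
I = V/|Z| = 1.13 A
V_C = I·|Z_C| = 1.13 × 14.2 = 16.1 V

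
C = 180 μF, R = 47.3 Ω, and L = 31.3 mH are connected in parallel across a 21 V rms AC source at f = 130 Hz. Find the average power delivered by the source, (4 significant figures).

ω = 2πf = 816.8 rad/s
X_L = ωL = 25.57 Ω
X_C = 1/(ωC) = 6.801 Ω
Parallel: admittances add. Y = 1/R + 1/(jωL) + jωC
Y = (0.02114 + j0.1079) S
|Y| = 0.1100 S → |Z| = 1/|Y| = 9.094 Ω, ∠Z = −∠Y = -78.92°
I = V/|Z| = 2.309 A
P = VI cos φ = 21 × 2.309 × cos(-78.92°) = 9.323 W

9.323 W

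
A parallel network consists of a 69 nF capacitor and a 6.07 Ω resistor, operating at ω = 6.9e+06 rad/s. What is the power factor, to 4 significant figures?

X_C = 1/(ωC) = 2.100 Ω
Parallel: admittances add. Y = 1/R + jωC
Y = (0.1647 + j0.4761) S
|Y| = 0.5038 S → |Z| = 1/|Y| = 1.985 Ω, ∠Z = −∠Y = -70.91°
cos φ = cos(-70.91°) = 0.3270

0.3270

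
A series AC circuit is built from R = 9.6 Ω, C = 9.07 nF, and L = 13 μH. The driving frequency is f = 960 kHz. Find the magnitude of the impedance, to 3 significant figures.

ω = 2πf = 6.032e+06 rad/s
X_L = ωL = 78.4 Ω
X_C = 1/(ωC) = 18.3 Ω
Net reactance X = X_L − X_C = 60.1 Ω
Z = 9.60 + j60.1 Ω
|Z| = √(9.60² + 60.1²) = 60.9 Ω

60.9 Ω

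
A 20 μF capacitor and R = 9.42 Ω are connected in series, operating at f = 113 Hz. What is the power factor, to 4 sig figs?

0.1326

ω = 2πf = 710.0 rad/s
X_C = 1/(ωC) = 70.42 Ω
Z = 9.420 − j70.42 Ω
|Z| = √(9.420² + 70.42²) = 71.05 Ω
∠Z = arctan(-70.42/9.420) = -82.38°
cos φ = cos(-82.38°) = 0.1326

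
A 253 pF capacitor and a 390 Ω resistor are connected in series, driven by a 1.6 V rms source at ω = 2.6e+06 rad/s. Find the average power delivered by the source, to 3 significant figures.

X_C = 1/(ωC) = 1520 Ω
Z = 390 − j1520 Ω
|Z| = √(390² + 1520²) = 1570 Ω
∠Z = arctan(-1520/390) = -75.6°
I = V/|Z| = 1.02 mA
P = VI cos φ = 1.6 × 0.00102 × cos(-75.6°) = 405 μW

405 μW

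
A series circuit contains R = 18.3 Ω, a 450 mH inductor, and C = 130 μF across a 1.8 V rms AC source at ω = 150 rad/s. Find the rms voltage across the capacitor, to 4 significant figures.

3.775 V

X_L = ωL = 67.50 Ω
X_C = 1/(ωC) = 51.28 Ω
Net reactance X = X_L − X_C = 16.22 Ω
Z = 18.30 + j16.22 Ω
|Z| = √(18.30² + 16.22²) = 24.45 Ω
I = V/|Z| = 73.61 mA
V_C = I·|Z_C| = 0.07361 × 51.28 = 3.775 V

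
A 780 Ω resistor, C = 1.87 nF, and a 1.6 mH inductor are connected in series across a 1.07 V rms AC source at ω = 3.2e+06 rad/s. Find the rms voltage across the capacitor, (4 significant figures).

0.03566 V

X_L = ωL = 5120 Ω
X_C = 1/(ωC) = 167.1 Ω
Net reactance X = X_L − X_C = 4953 Ω
Z = 780.0 + j4953 Ω
|Z| = √(780.0² + 4953²) = 5014 Ω
I = V/|Z| = 213.4 μA
V_C = I·|Z_C| = 0.0002134 × 167.1 = 0.03566 V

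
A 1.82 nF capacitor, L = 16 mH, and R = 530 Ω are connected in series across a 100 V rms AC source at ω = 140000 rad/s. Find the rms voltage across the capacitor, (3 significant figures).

222 V

X_L = ωL = 2240 Ω
X_C = 1/(ωC) = 3920 Ω
Net reactance X = X_L − X_C = -1680 Ω
Z = 530 − j1680 Ω
|Z| = √(530² + 1680²) = 1770 Ω
I = V/|Z| = 56.6 mA
V_C = I·|Z_C| = 0.0566 × 3920 = 222 V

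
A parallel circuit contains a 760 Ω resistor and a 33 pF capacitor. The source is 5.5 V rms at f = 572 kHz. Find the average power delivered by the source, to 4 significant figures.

ω = 2πf = 3.594e+06 rad/s
X_C = 1/(ωC) = 8432 Ω
Parallel: admittances add. Y = 1/R + jωC
Y = (0.001316 + j0.0001186) S
|Y| = 0.001321 S → |Z| = 1/|Y| = 756.9 Ω, ∠Z = −∠Y = -5.151°
I = V/|Z| = 7.266 mA
P = VI cos φ = 5.5 × 0.007266 × cos(-5.151°) = 39.80 mW

39.80 mW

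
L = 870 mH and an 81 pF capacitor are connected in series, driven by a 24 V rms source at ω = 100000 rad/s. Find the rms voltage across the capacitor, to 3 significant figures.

81.3 V

X_L = ωL = 87000 Ω
X_C = 1/(ωC) = 123000 Ω
Net reactance X = X_L − X_C = -36500 Ω
Z = − j36500 Ω
|Z| = √(0² + 36500²) = 36500 Ω
I = V/|Z| = 658 μA
V_C = I·|Z_C| = 0.000658 × 123000 = 81.3 V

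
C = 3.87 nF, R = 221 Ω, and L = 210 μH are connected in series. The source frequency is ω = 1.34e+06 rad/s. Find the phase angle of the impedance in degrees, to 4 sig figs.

21.84°

X_L = ωL = 281.4 Ω
X_C = 1/(ωC) = 192.8 Ω
Net reactance X = X_L − X_C = 88.57 Ω
Z = 221.0 + j88.57 Ω
|Z| = √(221.0² + 88.57²) = 238.1 Ω
∠Z = arctan(88.57/221.0) = 21.84°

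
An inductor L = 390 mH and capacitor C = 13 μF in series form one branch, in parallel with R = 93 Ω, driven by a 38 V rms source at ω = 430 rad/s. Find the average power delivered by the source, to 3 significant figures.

X_L = ωL = 168 Ω
X_C = 1/(ωC) = 179 Ω
Branch 1: Z₁ = R = 93.0 Ω
Branch 2 (series LC): Z₂ = j(X_L − X_C) = −j11.2 Ω
Parallel: Z = Z₁Z₂/(Z₁+Z₂), |Z| = 11.1 Ω, ∠Z = -83.1°
I = V/|Z| = 3.42 A
P = VI cos φ = 38 × 3.42 × cos(-83.1°) = 15.5 W

15.5 W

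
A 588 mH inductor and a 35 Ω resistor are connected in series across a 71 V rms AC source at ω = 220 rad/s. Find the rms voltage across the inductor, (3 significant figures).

68.5 V

X_L = ωL = 129 Ω
Z = 35.0 + j129 Ω
|Z| = √(35.0² + 129²) = 134 Ω
I = V/|Z| = 530 mA
V_L = I·|Z_L| = 0.530 × 129 = 68.5 V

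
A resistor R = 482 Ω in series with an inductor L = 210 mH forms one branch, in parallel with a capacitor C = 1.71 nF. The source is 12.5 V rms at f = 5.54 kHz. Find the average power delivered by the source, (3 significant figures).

ω = 2πf = 34810 rad/s
X_L = ωL = 7310 Ω
X_C = 1/(ωC) = 16800 Ω
Branch 1 (R+jX_L): Z₁ = 482 + j7310 Ω, |Z₁| = 7330 Ω
Branch 2 (−jX_C): Z₂ = −j16800 Ω
Parallel: Z = Z₁Z₂/(Z₁+Z₂), |Z| = 13000 Ω, ∠Z = 83.3°
I = V/|Z| = 965 μA
P = VI cos φ = 12.5 × 0.000965 × cos(83.3°) = 1.40 mW

1.40 mW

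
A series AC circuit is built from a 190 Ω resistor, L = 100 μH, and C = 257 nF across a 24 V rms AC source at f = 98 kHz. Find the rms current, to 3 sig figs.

ω = 2πf = 615800 rad/s
X_L = ωL = 61.6 Ω
X_C = 1/(ωC) = 6.32 Ω
Net reactance X = X_L − X_C = 55.3 Ω
Z = 190 + j55.3 Ω
|Z| = √(190² + 55.3²) = 198 Ω
I = V/|Z| = 24/198 = 121 mA

121 mA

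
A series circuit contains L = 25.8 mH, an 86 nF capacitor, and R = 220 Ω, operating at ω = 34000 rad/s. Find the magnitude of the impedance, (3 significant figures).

579 Ω

X_L = ωL = 877 Ω
X_C = 1/(ωC) = 342 Ω
Net reactance X = X_L − X_C = 535 Ω
Z = 220 + j535 Ω
|Z| = √(220² + 535²) = 579 Ω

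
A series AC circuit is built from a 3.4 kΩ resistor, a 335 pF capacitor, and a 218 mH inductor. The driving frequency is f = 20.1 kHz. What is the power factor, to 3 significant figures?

0.658

ω = 2πf = 126300 rad/s
X_L = ωL = 27500 Ω
X_C = 1/(ωC) = 23600 Ω
Net reactance X = X_L − X_C = 3900 Ω
Z = 3400 + j3900 Ω
|Z| = √(3400² + 3900²) = 5170 Ω
∠Z = arctan(3900/3400) = 48.9°
cos φ = cos(48.9°) = 0.658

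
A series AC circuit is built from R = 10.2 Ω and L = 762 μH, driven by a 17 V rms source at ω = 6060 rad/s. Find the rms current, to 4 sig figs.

1.518 A

X_L = ωL = 4.618 Ω
Z = 10.20 + j4.618 Ω
|Z| = √(10.20² + 4.618²) = 11.20 Ω
I = V/|Z| = 17/11.20 = 1.518 A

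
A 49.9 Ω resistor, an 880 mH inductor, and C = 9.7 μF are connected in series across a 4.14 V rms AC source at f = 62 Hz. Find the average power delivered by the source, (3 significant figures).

ω = 2πf = 389.6 rad/s
X_L = ωL = 343 Ω
X_C = 1/(ωC) = 265 Ω
Net reactance X = X_L − X_C = 78.2 Ω
Z = 49.9 + j78.2 Ω
|Z| = √(49.9² + 78.2²) = 92.7 Ω
∠Z = arctan(78.2/49.9) = 57.4°
I = V/|Z| = 44.6 mA
P = VI cos φ = 4.14 × 0.0446 × cos(57.4°) = 99.4 mW

99.4 mW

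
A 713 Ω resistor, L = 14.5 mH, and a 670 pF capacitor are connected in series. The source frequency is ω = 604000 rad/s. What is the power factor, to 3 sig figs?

0.113

X_L = ωL = 8760 Ω
X_C = 1/(ωC) = 2470 Ω
Net reactance X = X_L − X_C = 6290 Ω
Z = 713 + j6290 Ω
|Z| = √(713² + 6290²) = 6330 Ω
∠Z = arctan(6290/713) = 83.5°
cos φ = cos(83.5°) = 0.113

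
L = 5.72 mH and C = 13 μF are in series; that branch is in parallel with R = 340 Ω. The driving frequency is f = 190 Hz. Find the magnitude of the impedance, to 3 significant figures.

56.8 Ω

ω = 2πf = 1194 rad/s
X_L = ωL = 6.83 Ω
X_C = 1/(ωC) = 64.4 Ω
Branch 1: Z₁ = R = 340 Ω
Branch 2 (series LC): Z₂ = j(X_L − X_C) = −j57.6 Ω
Parallel: Z = Z₁Z₂/(Z₁+Z₂), |Z| = 56.8 Ω, ∠Z = -80.4°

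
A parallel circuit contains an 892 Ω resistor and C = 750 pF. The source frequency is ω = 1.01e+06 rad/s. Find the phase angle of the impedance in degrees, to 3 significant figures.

X_C = 1/(ωC) = 1320 Ω
Parallel: admittances add. Y = 1/R + jωC
Y = (0.00112 + j0.000758) S
|Y| = 0.00135 S → |Z| = 1/|Y| = 739 Ω, ∠Z = −∠Y = -34.0°

-34.0°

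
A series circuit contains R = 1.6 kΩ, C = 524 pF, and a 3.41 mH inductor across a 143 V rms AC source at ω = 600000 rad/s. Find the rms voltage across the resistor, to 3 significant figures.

117 V

X_L = ωL = 2050 Ω
X_C = 1/(ωC) = 3180 Ω
Net reactance X = X_L − X_C = -1130 Ω
Z = 1600 − j1130 Ω
|Z| = √(1600² + 1130²) = 1960 Ω
I = V/|Z| = 72.9 mA
V_R = I·|Z_R| = 0.0729 × 1600 = 117 V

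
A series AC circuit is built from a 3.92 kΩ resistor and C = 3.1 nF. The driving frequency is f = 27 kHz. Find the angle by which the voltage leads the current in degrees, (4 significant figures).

-25.88°

ω = 2πf = 169600 rad/s
X_C = 1/(ωC) = 1901 Ω
Z = 3920 − j1901 Ω
|Z| = √(3920² + 1901²) = 4357 Ω
∠Z = arctan(-1901/3920) = -25.88°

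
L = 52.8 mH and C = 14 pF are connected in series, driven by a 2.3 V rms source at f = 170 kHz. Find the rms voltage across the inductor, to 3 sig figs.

ω = 2πf = 1.068e+06 rad/s
X_L = ωL = 56400 Ω
X_C = 1/(ωC) = 66900 Ω
Net reactance X = X_L − X_C = -10500 Ω
Z = − j10500 Ω
|Z| = √(0² + 10500²) = 10500 Ω
I = V/|Z| = 220 μA
V_L = I·|Z_L| = 0.000220 × 56400 = 12.4 V

12.4 V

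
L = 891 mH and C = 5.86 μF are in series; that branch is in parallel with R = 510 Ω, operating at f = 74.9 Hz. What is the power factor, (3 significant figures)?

0.111

ω = 2πf = 470.6 rad/s
X_L = ωL = 419 Ω
X_C = 1/(ωC) = 363 Ω
Branch 1: Z₁ = R = 510 Ω
Branch 2 (series LC): Z₂ = j(X_L − X_C) = j56.7 Ω
Parallel: Z = Z₁Z₂/(Z₁+Z₂), |Z| = 56.4 Ω, ∠Z = 83.7°
cos φ = cos(83.7°) = 0.111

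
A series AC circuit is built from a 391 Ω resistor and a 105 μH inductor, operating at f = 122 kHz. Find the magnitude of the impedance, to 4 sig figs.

ω = 2πf = 766500 rad/s
X_L = ωL = 80.49 Ω
Z = 391.0 + j80.49 Ω
|Z| = √(391.0² + 80.49²) = 399.2 Ω

399.2 Ω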